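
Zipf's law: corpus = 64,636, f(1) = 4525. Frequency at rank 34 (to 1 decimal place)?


Zipf's law: f(r) = f(1) / r
f(1) = 4525
f(34) = 4525 / 34
= 133.1 occurrences


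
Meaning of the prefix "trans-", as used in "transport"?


Prefix: trans-
As in: transport -> trans- + port
Meaning = across


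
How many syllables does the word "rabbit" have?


Word: "rabbit"
Syllable breakdown: rab · bit
Counting: 2 parts
= 2 syllables


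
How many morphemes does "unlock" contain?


Word: "unlock"
Morphemes: un- | lock
Each morpheme carries meaning
= 2 morphemes


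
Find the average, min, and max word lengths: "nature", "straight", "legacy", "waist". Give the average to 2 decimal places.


Lengths: "nature"=6, "straight"=8, "legacy"=6, "waist"=5
Sum = 25, Count = 4
Average = 25/4 = 6.25
= avg=6.25, min=5, max=8


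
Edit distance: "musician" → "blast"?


Word 1: "musician" (length 8)
Word 2: "blast" (length 5)
One optimal edit sequence (insert/delete/substitute each cost 1):
  1. delete 'm'  (+1)
  2. delete 'u'  (+1)
  3. delete 's'  (+1)
  4. substitute 'i' -> 'b'  (+1)
  5. substitute 'c' -> 'l'  (+1)
  6. substitute 'i' -> 'a'  (+1)
  7. substitute 'a' -> 's'  (+1)
  8. substitute 'n' -> 't'  (+1)
Total edit operations: 8
Edit distance = 8


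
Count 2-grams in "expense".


Word: "expense" (length 7)
Number of 2-grams = length - 2 + 1 = 7 - 2 + 1
= 6


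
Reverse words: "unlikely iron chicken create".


Original: "unlikely iron chicken create"
Words (1..n): unlikely | iron | chicken | create
Reversed (n..1): create | chicken | iron | unlikely
Result = "create chicken iron unlikely"


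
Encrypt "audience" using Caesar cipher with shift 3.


Word: "audience"
Shift: 3
Each letter → (letter + shift) mod 26:
  'a' (0) + 3 = 3 → 'd'
  'u' (20) + 3 = 23 → 'x'
  'd' (3) + 3 = 6 → 'g'
  'i' (8) + 3 = 11 → 'l'
  'e' (4) + 3 = 7 → 'h'
  'n' (13) + 3 = 16 → 'q'
  'c' (2) + 3 = 5 → 'f'
  'e' (4) + 3 = 7 → 'h'
Result = "dxglhqfh"


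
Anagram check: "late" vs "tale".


Word 1: "late" → sorted: aelt
Word 2: "tale" → sorted: aelt
Same letters? aelt == aelt
Anagram = Yes


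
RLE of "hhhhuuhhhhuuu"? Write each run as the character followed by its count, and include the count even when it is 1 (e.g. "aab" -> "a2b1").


String: "hhhhuuhhhhuuu"
Scanning for consecutive runs:
  'h' x 4
  'u' x 2
  'h' x 4
  'u' x 3
RLE = "h4u2h4u3"


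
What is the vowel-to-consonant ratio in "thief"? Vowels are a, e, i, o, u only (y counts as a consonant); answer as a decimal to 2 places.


Word: "thief"
Vowels (a,e,i,o,u): 2
Consonants: 3
Ratio = 2/3
= 0.67


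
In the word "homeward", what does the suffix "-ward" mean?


Suffix: -ward
Example: homeward (home + -ward)
Meaning = in the direction of


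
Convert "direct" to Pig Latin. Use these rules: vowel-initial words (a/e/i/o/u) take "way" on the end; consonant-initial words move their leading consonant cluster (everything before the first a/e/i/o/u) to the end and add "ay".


Word: "direct"
Starts with consonant(s) → move to end, add 'ay'
Consonant cluster: "d"
Pig Latin = "irectday"


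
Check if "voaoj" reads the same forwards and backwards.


Word: "voaoj"
Reversed: "joaov"
Forward == Backward? voaoj != joaov
Palindrome = No


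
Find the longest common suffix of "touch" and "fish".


Word 1: "touch"
Word 2: "fish"
Comparing from end:
  Pos -1: 'h' == 'h'
  Pos -2: 'c' != 's' (stop)
LCS = "h" (length 1)


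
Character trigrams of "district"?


Word: "district" (length 8)
Number of trigrams = 8 - 3 + 1 = 6
  Position 0: "dis"
  Position 1: "ist"
  Position 2: "str"
  Position 3: "tri"
  Position 4: "ric"
  Position 5: "ict"
Trigrams = "dis", "ist", "str", "tri", "ric", "ict"


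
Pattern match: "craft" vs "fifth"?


Pattern of "craft": [0, 1, 2, 3, 4]
Pattern of "fifth": [0, 1, 0, 2, 3]
Patterns do not match
Same pattern = No


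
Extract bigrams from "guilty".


Word: "guilty" (length 6)
Number of bigrams = 6 - 2 + 1 = 5
  Position 0: "gu"
  Position 1: "ui"
  Position 2: "il"
  Position 3: "lt"
  Position 4: "ty"
Bigrams = "gu", "ui", "il", "lt", "ty"


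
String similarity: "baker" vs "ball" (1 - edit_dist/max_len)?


Word 1: "baker" (length 5)
Word 2: "ball" (length 4)
One optimal edit sequence:
  1. keep 'b'
  2. keep 'a'
  3. delete 'k'  (+1)
  4. substitute 'e' -> 'l'  (+1)
  5. substitute 'r' -> 'l'  (+1)
Edit distance = 3
Max length = max(5, 4) = 5
Similarity = 1 - 3/5
= 0.4000


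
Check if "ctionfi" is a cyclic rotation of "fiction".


Word: "fiction", Candidate: "ctionfi"
Method: check if candidate is substring of word+word
"fictionfiction" contains "ctionfi"? Yes
Is rotation = Yes


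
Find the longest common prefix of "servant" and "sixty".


Word 1: "servant"
Word 2: "sixty"
Comparing from start:
  Pos 0: 's' == 's'
  Pos 1: 'e' != 'i' (stop)
LCP = "s" (length 1)


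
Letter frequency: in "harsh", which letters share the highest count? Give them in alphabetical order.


Word: "harsh"
Letter counts:
  'a': 1
  'h': 2
  'r': 1
  's': 1
Maximum count = 2
Most frequent = 'h' (2 times each)


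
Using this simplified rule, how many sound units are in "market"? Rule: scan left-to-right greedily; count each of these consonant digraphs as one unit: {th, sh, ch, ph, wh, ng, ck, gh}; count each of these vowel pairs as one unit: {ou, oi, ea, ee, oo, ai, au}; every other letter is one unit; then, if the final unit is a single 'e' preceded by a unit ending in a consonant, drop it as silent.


Word: "market" (6 letters)
Left-to-right scan:
  1. 'm' (letter)
  2. 'a' (letter)
  3. 'r' (letter)
  4. 'k' (letter)
  5. 'e' (letter)
  6. 't' (letter)
Units from scan: 6
Sound units = 6 units


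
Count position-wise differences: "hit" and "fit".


Comparing character by character (same length = 3):
  Pos 0: 'h' vs 'f' !=
  Pos 1: 'i' vs 'i' =
  Pos 2: 't' vs 't' =
Hamming distance = 1


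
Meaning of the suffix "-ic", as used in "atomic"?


Suffix: -ic
As in: atomic -> atom + -ic
Meaning = relating to


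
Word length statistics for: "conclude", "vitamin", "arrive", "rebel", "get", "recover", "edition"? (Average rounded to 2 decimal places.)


Lengths: "conclude"=8, "vitamin"=7, "arrive"=6, "rebel"=5, "get"=3, "recover"=7, "edition"=7
Sum = 43, Count = 7
Average = 43/7 = 6.14
= avg=6.14, min=3, max=8


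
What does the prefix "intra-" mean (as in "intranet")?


Prefix: intra-
Example: intranet = intra- + net
Meaning = within


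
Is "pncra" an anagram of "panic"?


Word 1: "panic" → sorted: acinp
Word 2: "pncra" → sorted: acnpr
Same letters? acinp != acnpr
Anagram = No


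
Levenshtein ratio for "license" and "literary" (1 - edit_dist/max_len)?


Word 1: "license" (length 7)
Word 2: "literary" (length 8)
One optimal edit sequence:
  1. keep 'l'
  2. keep 'i'
  3. substitute 'c' -> 't'  (+1)
  4. keep 'e'
  5. insert 'r'  (+1)
  6. substitute 'n' -> 'a'  (+1)
  7. substitute 's' -> 'r'  (+1)
  8. substitute 'e' -> 'y'  (+1)
Edit distance = 5
Max length = max(7, 8) = 8
Similarity = 1 - 5/8
= 0.3750


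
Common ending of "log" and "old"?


Word 1: "log"
Word 2: "old"
Comparing from end:
  Pos -1: 'g' != 'd' (stop)
LCS = "" (length 0)


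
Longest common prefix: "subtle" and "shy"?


Word 1: "subtle"
Word 2: "shy"
Comparing from start:
  Pos 0: 's' == 's'
  Pos 1: 'u' != 'h' (stop)
LCP = "s" (length 1)


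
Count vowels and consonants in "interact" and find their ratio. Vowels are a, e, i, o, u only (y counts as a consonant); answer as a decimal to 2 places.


Word: "interact"
Vowels (a,e,i,o,u): 3
Consonants: 5
Ratio = 3/5
= 0.60


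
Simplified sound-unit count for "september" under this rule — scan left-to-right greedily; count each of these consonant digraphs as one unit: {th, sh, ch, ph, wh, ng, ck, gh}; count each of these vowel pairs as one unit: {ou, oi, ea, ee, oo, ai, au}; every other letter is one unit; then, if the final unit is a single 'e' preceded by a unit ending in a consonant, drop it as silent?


Word: "september" (9 letters)
Left-to-right scan:
  [1] 's' (letter)
  [2] 'e' (letter)
  [3] 'p' (letter)
  [4] 't' (letter)
  [5] 'e' (letter)
  [6] 'm' (letter)
  [7] 'b' (letter)
  [8] 'e' (letter)
  [9] 'r' (letter)
Units from scan: 9
Sound units = 9 units


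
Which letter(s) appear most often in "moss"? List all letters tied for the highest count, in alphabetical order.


Word: "moss"
Letter counts:
  'm': 1
  'o': 1
  's': 2
Maximum count = 2
Most frequent = 's' (2 times each)


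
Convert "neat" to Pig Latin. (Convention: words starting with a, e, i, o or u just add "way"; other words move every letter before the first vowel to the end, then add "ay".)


Word: "neat"
Starts with consonant(s) → move to end, add 'ay'
Consonant cluster: "n"
Pig Latin = "eatnay"


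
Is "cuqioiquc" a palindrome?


Word: "cuqioiquc"
Reversed: "cuqioiquc"
Forward == Backward? cuqioiquc == cuqioiquc
Palindrome = Yes


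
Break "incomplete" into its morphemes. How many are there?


Word: "incomplete"
Morphemes: in- | complete
Each morpheme carries meaning
= 2 morphemes


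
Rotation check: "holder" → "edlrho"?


Word: "holder", Candidate: "edlrho"
Method: check if candidate is substring of word+word
"holderholder" contains "edlrho"? No
Is rotation = No


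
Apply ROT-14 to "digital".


Word: "digital"
Shift: 14
Each letter → (letter + shift) mod 26:
  'd' (3) + 14 = 17 → 'r'
  'i' (8) + 14 = 22 → 'w'
  'g' (6) + 14 = 20 → 'u'
  'i' (8) + 14 = 22 → 'w'
  't' (19) + 14 = 7 → 'h'
  'a' (0) + 14 = 14 → 'o'
  'l' (11) + 14 = 25 → 'z'
Result = "rwuwhoz"


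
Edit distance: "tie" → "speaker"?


Word 1: "tie" (length 3)
Word 2: "speaker" (length 7)
One optimal edit sequence (insert/delete/substitute each cost 1):
  1. insert 's'  (+1)
  2. insert 'p'  (+1)
  3. insert 'e'  (+1)
  4. substitute 't' -> 'a'  (+1)
  5. substitute 'i' -> 'k'  (+1)
  6. keep 'e'
  7. insert 'r'  (+1)
Total edit operations: 6
Edit distance = 6


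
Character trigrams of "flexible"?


Word: "flexible" (length 8)
Number of trigrams = 8 - 3 + 1 = 6
  Position 0: "fle"
  Position 1: "lex"
  Position 2: "exi"
  Position 3: "xib"
  Position 4: "ibl"
  Position 5: "ble"
Trigrams = "fle", "lex", "exi", "xib", "ibl", "ble"


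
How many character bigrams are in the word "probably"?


Word: "probably" (length 8)
Number of 2-grams = length - 2 + 1 = 8 - 2 + 1
= 7


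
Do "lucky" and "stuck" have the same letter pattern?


Pattern of "lucky": [0, 1, 2, 3, 4]
Pattern of "stuck": [0, 1, 2, 3, 4]
Patterns match
Same pattern = Yes


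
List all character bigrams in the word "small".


Word: "small" (length 5)
Number of bigrams = 5 - 2 + 1 = 4
  Position 0: "sm"
  Position 1: "ma"
  Position 2: "al"
  Position 3: "ll"
Bigrams = "sm", "ma", "al", "ll"


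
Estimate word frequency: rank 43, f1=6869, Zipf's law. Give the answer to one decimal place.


Zipf's law: f(r) = f(1) / r
f(1) = 6869
f(43) = 6869 / 43
= 159.7 occurrences


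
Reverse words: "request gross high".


Original: "request gross high"
Words (1..n): request | gross | high
Reversed (n..1): high | gross | request
Result = "high gross request"


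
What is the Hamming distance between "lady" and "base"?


Comparing character by character (same length = 4):
  Pos 0: 'l' vs 'b' !=
  Pos 1: 'a' vs 'a' =
  Pos 2: 'd' vs 's' !=
  Pos 3: 'y' vs 'e' !=
Hamming distance = 3


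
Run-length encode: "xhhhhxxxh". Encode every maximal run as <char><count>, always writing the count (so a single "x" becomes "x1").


String: "xhhhhxxxh"
Scanning for consecutive runs:
  'x' x 1
  'h' x 4
  'x' x 3
  'h' x 1
RLE = "x1h4x3h1"


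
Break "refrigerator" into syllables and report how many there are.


Word: "refrigerator"
Syllable breakdown: re | frig | er | a | tor
Counting: 5 parts
= 5 syllables


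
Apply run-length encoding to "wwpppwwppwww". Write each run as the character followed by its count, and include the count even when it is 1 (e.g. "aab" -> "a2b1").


String: "wwpppwwppwww"
Scanning for consecutive runs:
  'w' x 2
  'p' x 3
  'w' x 2
  'p' x 2
  'w' x 3
RLE = "w2p3w2p2w3"


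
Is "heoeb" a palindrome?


Word: "heoeb"
Reversed: "beoeh"
Forward == Backward? heoeb != beoeh
Palindrome = No


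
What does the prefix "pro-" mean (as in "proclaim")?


Prefix: pro-
As in: proclaim -> pro- + claim
Meaning = forward / in favor of


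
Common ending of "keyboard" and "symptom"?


Word 1: "keyboard"
Word 2: "symptom"
Comparing from end:
  Pos -1: 'd' != 'm' (stop)
LCS = "" (length 0)


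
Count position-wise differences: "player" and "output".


Comparing character by character (same length = 6):
  Pos 0: 'p' vs 'o' !=
  Pos 1: 'l' vs 'u' !=
  Pos 2: 'a' vs 't' !=
  Pos 3: 'y' vs 'p' !=
  Pos 4: 'e' vs 'u' !=
  Pos 5: 'r' vs 't' !=
Hamming distance = 6


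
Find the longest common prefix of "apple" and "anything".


Word 1: "apple"
Word 2: "anything"
Comparing from start:
  Pos 0: 'a' == 'a'
  Pos 1: 'p' != 'n' (stop)
LCP = "a" (length 1)


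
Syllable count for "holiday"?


Word: "holiday"
Syllable breakdown: hol · i · day
Counting: 3 parts
= 3 syllables


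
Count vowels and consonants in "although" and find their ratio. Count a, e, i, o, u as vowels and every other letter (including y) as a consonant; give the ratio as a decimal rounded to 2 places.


Word: "although"
Vowels (a,e,i,o,u): 3
Consonants: 5
Ratio = 3/5
= 0.60


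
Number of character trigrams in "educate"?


Word: "educate" (length 7)
Number of 3-grams = length - 3 + 1 = 7 - 3 + 1
= 5


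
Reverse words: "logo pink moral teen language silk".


Original: "logo pink moral teen language silk"
Words (1..n): logo | pink | moral | teen | language | silk
Reversed (n..1): silk | language | teen | moral | pink | logo
Result = "silk language teen moral pink logo"


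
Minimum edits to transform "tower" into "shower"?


Word 1: "tower" (length 5)
Word 2: "shower" (length 6)
One optimal edit sequence (insert/delete/substitute each cost 1):
  1. insert 's'  (+1)
  2. substitute 't' -> 'h'  (+1)
  3. keep 'o'
  4. keep 'w'
  5. keep 'e'
  6. keep 'r'
Total edit operations: 2
Edit distance = 2


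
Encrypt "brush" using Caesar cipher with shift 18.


Word: "brush"
Shift: 18
Each letter → (letter + shift) mod 26:
  'b' (1) + 18 = 19 → 't'
  'r' (17) + 18 = 9 → 'j'
  'u' (20) + 18 = 12 → 'm'
  's' (18) + 18 = 10 → 'k'
  'h' (7) + 18 = 25 → 'z'
Result = "tjmkz"


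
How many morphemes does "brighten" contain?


Word: "brighten"
Morphemes: bright / -en
Each morpheme carries meaning
= 2 morphemes


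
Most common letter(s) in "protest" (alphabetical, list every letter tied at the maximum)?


Word: "protest"
Letter counts:
  'e': 1
  'o': 1
  'p': 1
  'r': 1
  's': 1
  't': 2
Maximum count = 2
Most frequent = 't' (2 times each)


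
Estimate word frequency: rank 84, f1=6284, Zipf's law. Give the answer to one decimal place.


Zipf's law: f(r) = f(1) / r
f(1) = 6284
f(84) = 6284 / 84
= 74.8 occurrences


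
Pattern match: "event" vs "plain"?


Pattern of "event": [0, 1, 0, 2, 3]
Pattern of "plain": [0, 1, 2, 3, 4]
Patterns do not match
Same pattern = No


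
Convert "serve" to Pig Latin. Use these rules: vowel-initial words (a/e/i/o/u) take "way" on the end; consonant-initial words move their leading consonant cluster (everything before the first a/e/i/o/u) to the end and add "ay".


Word: "serve"
Starts with consonant(s) → move to end, add 'ay'
Consonant cluster: "s"
Pig Latin = "ervesay"


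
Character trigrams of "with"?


Word: "with" (length 4)
Number of trigrams = 4 - 3 + 1 = 2
  Position 0: "wit"
  Position 1: "ith"
Trigrams = "wit", "ith"


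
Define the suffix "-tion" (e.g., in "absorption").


Suffix: -tion
As in: absorption -> absorb + -tion, with a spelling change
Meaning = act or process


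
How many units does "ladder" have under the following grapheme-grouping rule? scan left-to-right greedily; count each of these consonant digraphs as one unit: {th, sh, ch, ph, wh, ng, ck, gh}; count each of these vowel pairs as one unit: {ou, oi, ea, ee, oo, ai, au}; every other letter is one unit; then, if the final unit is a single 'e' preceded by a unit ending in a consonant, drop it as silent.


Word: "ladder" (6 letters)
Left-to-right scan:
  (1) 'l' (letter)
  (2) 'a' (letter)
  (3) 'd' (letter)
  (4) 'd' (letter)
  (5) 'e' (letter)
  (6) 'r' (letter)
Units from scan: 6
Sound units = 6 units


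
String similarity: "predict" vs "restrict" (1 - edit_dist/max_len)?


Word 1: "predict" (length 7)
Word 2: "restrict" (length 8)
One optimal edit sequence:
  1. delete 'p'  (+1)
  2. keep 'r'
  3. keep 'e'
  4. insert 's'  (+1)
  5. insert 't'  (+1)
  6. substitute 'd' -> 'r'  (+1)
  7. keep 'i'
  8. keep 'c'
  9. keep 't'
Edit distance = 4
Max length = max(7, 8) = 8
Similarity = 1 - 4/8
= 0.5000


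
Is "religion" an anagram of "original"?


Word 1: "original" → sorted: agiilnor
Word 2: "religion" → sorted: egiilnor
Same letters? agiilnor != egiilnor
Anagram = No


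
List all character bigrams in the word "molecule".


Word: "molecule" (length 8)
Number of bigrams = 8 - 2 + 1 = 7
  Position 0: "mo"
  Position 1: "ol"
  Position 2: "le"
  Position 3: "ec"
  Position 4: "cu"
  Position 5: "ul"
  Position 6: "le"
Bigrams = "mo", "ol", "le", "ec", "cu", "ul", "le"


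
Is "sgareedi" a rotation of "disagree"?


Word: "disagree", Candidate: "sgareedi"
Method: check if candidate is substring of word+word
"disagreedisagree" contains "sgareedi"? No
Is rotation = No


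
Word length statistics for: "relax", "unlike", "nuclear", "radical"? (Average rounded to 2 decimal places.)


Lengths: "relax"=5, "unlike"=6, "nuclear"=7, "radical"=7
Sum = 25, Count = 4
Average = 25/4 = 6.25
= avg=6.25, min=5, max=7


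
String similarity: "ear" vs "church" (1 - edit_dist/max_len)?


Word 1: "ear" (length 3)
Word 2: "church" (length 6)
One optimal edit sequence:
  1. insert 'c'  (+1)
  2. substitute 'e' -> 'h'  (+1)
  3. substitute 'a' -> 'u'  (+1)
  4. keep 'r'
  5. insert 'c'  (+1)
  6. insert 'h'  (+1)
Edit distance = 5
Max length = max(3, 6) = 6
Similarity = 1 - 5/6
= 0.1667


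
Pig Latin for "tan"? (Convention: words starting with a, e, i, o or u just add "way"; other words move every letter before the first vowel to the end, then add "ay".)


Word: "tan"
Starts with consonant(s) → move to end, add 'ay'
Consonant cluster: "t"
Pig Latin = "antay"


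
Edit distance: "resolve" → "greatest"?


Word 1: "resolve" (length 7)
Word 2: "greatest" (length 8)
One optimal edit sequence (insert/delete/substitute each cost 1):
  1. insert 'g'  (+1)
  2. keep 'r'
  3. keep 'e'
  4. substitute 's' -> 'a'  (+1)
  5. substitute 'o' -> 't'  (+1)
  6. substitute 'l' -> 'e'  (+1)
  7. substitute 'v' -> 's'  (+1)
  8. substitute 'e' -> 't'  (+1)
Total edit operations: 6
Edit distance = 6


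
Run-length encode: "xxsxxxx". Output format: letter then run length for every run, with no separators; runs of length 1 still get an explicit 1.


String: "xxsxxxx"
Scanning for consecutive runs:
  'x' x 2
  's' x 1
  'x' x 4
RLE = "x2s1x4"


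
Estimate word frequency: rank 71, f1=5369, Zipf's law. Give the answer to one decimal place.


Zipf's law: f(r) = f(1) / r
f(1) = 5369
f(71) = 5369 / 71
= 75.6 occurrences


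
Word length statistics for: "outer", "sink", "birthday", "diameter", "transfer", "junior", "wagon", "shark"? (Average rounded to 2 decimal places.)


Lengths: "outer"=5, "sink"=4, "birthday"=8, "diameter"=8, "transfer"=8, "junior"=6, "wagon"=5, "shark"=5
Sum = 49, Count = 8
Average = 49/8 = 6.13
= avg=6.13, min=4, max=8


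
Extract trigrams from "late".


Word: "late" (length 4)
Number of trigrams = 4 - 3 + 1 = 2
  Position 0: "lat"
  Position 1: "ate"
Trigrams = "lat", "ate"


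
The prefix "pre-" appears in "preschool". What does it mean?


Prefix: pre-
Example: preschool (pre- + school)
Meaning = before


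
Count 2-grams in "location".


Word: "location" (length 8)
Number of 2-grams = length - 2 + 1 = 8 - 2 + 1
= 7


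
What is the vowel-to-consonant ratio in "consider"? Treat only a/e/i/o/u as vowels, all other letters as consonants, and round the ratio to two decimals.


Word: "consider"
Vowels (a,e,i,o,u): 3
Consonants: 5
Ratio = 3/5
= 0.60


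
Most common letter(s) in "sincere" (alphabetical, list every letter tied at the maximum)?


Word: "sincere"
Letter counts:
  'c': 1
  'e': 2
  'i': 1
  'n': 1
  'r': 1
  's': 1
Maximum count = 2
Most frequent = 'e' (2 times each)


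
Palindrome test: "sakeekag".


Word: "sakeekag"
Reversed: "gakeekas"
Forward == Backward? sakeekag != gakeekas
Palindrome = No


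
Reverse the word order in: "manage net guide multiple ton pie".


Original: "manage net guide multiple ton pie"
Words (1..n): manage | net | guide | multiple | ton | pie
Reversed (n..1): pie | ton | multiple | guide | net | manage
Result = "pie ton multiple guide net manage"


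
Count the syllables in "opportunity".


Word: "opportunity"
Syllable breakdown: op-por-tu-ni-ty
Counting: 5 parts
= 5 syllables


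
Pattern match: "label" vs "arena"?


Pattern of "label": [0, 1, 2, 3, 0]
Pattern of "arena": [0, 1, 2, 3, 0]
Patterns match
Same pattern = Yes


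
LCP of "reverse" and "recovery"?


Word 1: "reverse"
Word 2: "recovery"
Comparing from start:
  Pos 0: 'r' == 'r'
  Pos 1: 'e' == 'e'
  Pos 2: 'v' != 'c' (stop)
LCP = "re" (length 2)


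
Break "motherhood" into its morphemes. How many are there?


Word: "motherhood"
Morphemes: mother | -hood
Each morpheme carries meaning
= 2 morphemes


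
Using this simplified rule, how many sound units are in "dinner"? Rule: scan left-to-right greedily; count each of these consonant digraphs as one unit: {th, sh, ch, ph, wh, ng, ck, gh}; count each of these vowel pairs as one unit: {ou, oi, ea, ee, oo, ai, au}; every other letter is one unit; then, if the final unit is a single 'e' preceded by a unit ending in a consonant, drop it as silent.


Word: "dinner" (6 letters)
Left-to-right scan:
  1. 'd' (letter)
  2. 'i' (letter)
  3. 'n' (letter)
  4. 'n' (letter)
  5. 'e' (letter)
  6. 'r' (letter)
Units from scan: 6
Sound units = 6 units


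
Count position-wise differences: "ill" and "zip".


Comparing character by character (same length = 3):
  Pos 0: 'i' vs 'z' !=
  Pos 1: 'l' vs 'i' !=
  Pos 2: 'l' vs 'p' !=
Hamming distance = 3


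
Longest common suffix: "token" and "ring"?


Word 1: "token"
Word 2: "ring"
Comparing from end:
  Pos -1: 'n' != 'g' (stop)
LCS = "" (length 0)


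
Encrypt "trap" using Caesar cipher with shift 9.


Word: "trap"
Shift: 9
Each letter → (letter + shift) mod 26:
  't' (19) + 9 = 2 → 'c'
  'r' (17) + 9 = 0 → 'a'
  'a' (0) + 9 = 9 → 'j'
  'p' (15) + 9 = 24 → 'y'
Result = "cajy"


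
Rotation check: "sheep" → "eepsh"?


Word: "sheep", Candidate: "eepsh"
Method: check if candidate is substring of word+word
"sheepsheep" contains "eepsh"? Yes
Is rotation = Yes


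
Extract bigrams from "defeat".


Word: "defeat" (length 6)
Number of bigrams = 6 - 2 + 1 = 5
  Position 0: "de"
  Position 1: "ef"
  Position 2: "fe"
  Position 3: "ea"
  Position 4: "at"
Bigrams = "de", "ef", "fe", "ea", "at"


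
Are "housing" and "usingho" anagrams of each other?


Word 1: "housing" → sorted: ghinosu
Word 2: "usingho" → sorted: ghinosu
Same letters? ghinosu == ghinosu
Anagram = Yes


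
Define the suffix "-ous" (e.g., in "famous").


Suffix: -ous
Example: famous = fame + -ous, with a spelling change
Meaning = having quality of


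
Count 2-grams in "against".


Word: "against" (length 7)
Number of 2-grams = length - 2 + 1 = 7 - 2 + 1
= 6


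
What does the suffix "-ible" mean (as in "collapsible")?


Suffix: -ible
Example: collapsible (collapse + -ible, with a spelling change)
Meaning = capable of


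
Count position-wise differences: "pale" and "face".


Comparing character by character (same length = 4):
  Pos 0: 'p' vs 'f' !=
  Pos 1: 'a' vs 'a' =
  Pos 2: 'l' vs 'c' !=
  Pos 3: 'e' vs 'e' =
Hamming distance = 2


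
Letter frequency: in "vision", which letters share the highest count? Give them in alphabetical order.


Word: "vision"
Letter counts:
  'i': 2
  'n': 1
  'o': 1
  's': 1
  'v': 1
Maximum count = 2
Most frequent = 'i' (2 times each)


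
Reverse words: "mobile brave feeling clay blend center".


Original: "mobile brave feeling clay blend center"
Words (1..n): mobile | brave | feeling | clay | blend | center
Reversed (n..1): center | blend | clay | feeling | brave | mobile
Result = "center blend clay feeling brave mobile"


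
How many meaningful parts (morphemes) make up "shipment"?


Word: "shipment"
Morphemes: ship / -ment
Each morpheme carries meaning
= 2 morphemes


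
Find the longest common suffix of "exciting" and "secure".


Word 1: "exciting"
Word 2: "secure"
Comparing from end:
  Pos -1: 'g' != 'e' (stop)
LCS = "" (length 0)


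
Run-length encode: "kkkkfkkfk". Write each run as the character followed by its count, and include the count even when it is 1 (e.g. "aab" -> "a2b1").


String: "kkkkfkkfk"
Scanning for consecutive runs:
  'k' x 4
  'f' x 1
  'k' x 2
  'f' x 1
  'k' x 1
RLE = "k4f1k2f1k1"


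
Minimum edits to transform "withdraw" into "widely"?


Word 1: "withdraw" (length 8)
Word 2: "widely" (length 6)
One optimal edit sequence (insert/delete/substitute each cost 1):
  1. keep 'w'
  2. keep 'i'
  3. delete 't'  (+1)
  4. delete 'h'  (+1)
  5. keep 'd'
  6. substitute 'r' -> 'e'  (+1)
  7. substitute 'a' -> 'l'  (+1)
  8. substitute 'w' -> 'y'  (+1)
Total edit operations: 5
Edit distance = 5


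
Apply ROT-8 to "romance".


Word: "romance"
Shift: 8
Each letter → (letter + shift) mod 26:
  'r' (17) + 8 = 25 → 'z'
  'o' (14) + 8 = 22 → 'w'
  'm' (12) + 8 = 20 → 'u'
  'a' (0) + 8 = 8 → 'i'
  'n' (13) + 8 = 21 → 'v'
  'c' (2) + 8 = 10 → 'k'
  'e' (4) + 8 = 12 → 'm'
Result = "zwuivkm"


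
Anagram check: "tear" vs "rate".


Word 1: "tear" → sorted: aert
Word 2: "rate" → sorted: aert
Same letters? aert == aert
Anagram = Yes


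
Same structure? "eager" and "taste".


Pattern of "eager": [0, 1, 2, 0, 3]
Pattern of "taste": [0, 1, 2, 0, 3]
Patterns match
Same pattern = Yes


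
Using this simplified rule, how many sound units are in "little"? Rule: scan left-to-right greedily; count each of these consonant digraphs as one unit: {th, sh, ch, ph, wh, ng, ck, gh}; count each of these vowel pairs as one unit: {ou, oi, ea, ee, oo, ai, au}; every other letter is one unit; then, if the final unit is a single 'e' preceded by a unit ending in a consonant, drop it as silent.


Word: "little" (6 letters)
Left-to-right scan:
  [1] 'l' (letter)
  [2] 'i' (letter)
  [3] 't' (letter)
  [4] 't' (letter)
  [5] 'l' (letter)
  [6] 'e' (letter)
Units from scan: 6
Final unit is 'e' after a consonant -> drop as silent (-1)
Sound units = 5 units


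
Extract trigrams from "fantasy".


Word: "fantasy" (length 7)
Number of trigrams = 7 - 3 + 1 = 5
  Position 0: "fan"
  Position 1: "ant"
  Position 2: "nta"
  Position 3: "tas"
  Position 4: "asy"
Trigrams = "fan", "ant", "nta", "tas", "asy"


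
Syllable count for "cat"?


Word: "cat"
Syllable breakdown: cat
Counting: 1 part
= 1 syllable


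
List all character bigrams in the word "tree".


Word: "tree" (length 4)
Number of bigrams = 4 - 2 + 1 = 3
  Position 0: "tr"
  Position 1: "re"
  Position 2: "ee"
Bigrams = "tr", "re", "ee"


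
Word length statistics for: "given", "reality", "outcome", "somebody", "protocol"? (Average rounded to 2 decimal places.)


Lengths: "given"=5, "reality"=7, "outcome"=7, "somebody"=8, "protocol"=8
Sum = 35, Count = 5
Average = 35/5 = 7.00
= avg=7.00, min=5, max=8


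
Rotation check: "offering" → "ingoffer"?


Word: "offering", Candidate: "ingoffer"
Method: check if candidate is substring of word+word
"offeringoffering" contains "ingoffer"? Yes
Is rotation = Yes


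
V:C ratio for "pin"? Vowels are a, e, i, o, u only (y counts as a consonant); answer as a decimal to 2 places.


Word: "pin"
Vowels (a,e,i,o,u): 1
Consonants: 2
Ratio = 1/2
= 0.50


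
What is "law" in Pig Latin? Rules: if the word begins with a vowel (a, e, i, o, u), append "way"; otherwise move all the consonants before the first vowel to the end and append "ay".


Word: "law"
Starts with consonant(s) → move to end, add 'ay'
Consonant cluster: "l"
Pig Latin = "awlay"


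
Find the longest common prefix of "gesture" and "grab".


Word 1: "gesture"
Word 2: "grab"
Comparing from start:
  Pos 0: 'g' == 'g'
  Pos 1: 'e' != 'r' (stop)
LCP = "g" (length 1)


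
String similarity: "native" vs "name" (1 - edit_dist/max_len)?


Word 1: "native" (length 6)
Word 2: "name" (length 4)
One optimal edit sequence:
  1. keep 'n'
  2. keep 'a'
  3. delete 't'  (+1)
  4. delete 'i'  (+1)
  5. substitute 'v' -> 'm'  (+1)
  6. keep 'e'
Edit distance = 3
Max length = max(6, 4) = 6
Similarity = 1 - 3/6
= 0.5000


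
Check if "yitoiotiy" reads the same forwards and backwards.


Word: "yitoiotiy"
Reversed: "yitoiotiy"
Forward == Backward? yitoiotiy == yitoiotiy
Palindrome = Yes


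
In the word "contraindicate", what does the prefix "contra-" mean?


Prefix: contra-
As in: contraindicate -> contra- + indicate
Meaning = against


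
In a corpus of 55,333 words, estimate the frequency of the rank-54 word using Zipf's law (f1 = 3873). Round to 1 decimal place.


Zipf's law: f(r) = f(1) / r
f(1) = 3873
f(54) = 3873 / 54
= 71.7 occurrences


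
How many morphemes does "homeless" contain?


Word: "homeless"
Morphemes: home / -less
Each morpheme carries meaning
= 2 morphemes


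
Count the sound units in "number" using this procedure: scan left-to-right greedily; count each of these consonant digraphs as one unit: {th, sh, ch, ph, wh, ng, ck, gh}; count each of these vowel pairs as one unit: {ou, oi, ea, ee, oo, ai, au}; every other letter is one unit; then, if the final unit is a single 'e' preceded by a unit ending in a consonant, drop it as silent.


Word: "number" (6 letters)
Left-to-right scan:
  1. 'n' (letter)
  2. 'u' (letter)
  3. 'm' (letter)
  4. 'b' (letter)
  5. 'e' (letter)
  6. 'r' (letter)
Units from scan: 6
Sound units = 6 units


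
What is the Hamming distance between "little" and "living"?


Comparing character by character (same length = 6):
  Pos 0: 'l' vs 'l' =
  Pos 1: 'i' vs 'i' =
  Pos 2: 't' vs 'v' !=
  Pos 3: 't' vs 'i' !=
  Pos 4: 'l' vs 'n' !=
  Pos 5: 'e' vs 'g' !=
Hamming distance = 4


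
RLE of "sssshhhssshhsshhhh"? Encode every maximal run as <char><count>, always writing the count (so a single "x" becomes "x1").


String: "sssshhhssshhsshhhh"
Scanning for consecutive runs:
  's' x 4
  'h' x 3
  's' x 3
  'h' x 2
  's' x 2
  'h' x 4
RLE = "s4h3s3h2s2h4"


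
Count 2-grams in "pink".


Word: "pink" (length 4)
Number of 2-grams = length - 2 + 1 = 4 - 2 + 1
= 3


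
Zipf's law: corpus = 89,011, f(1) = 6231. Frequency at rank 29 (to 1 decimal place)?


Zipf's law: f(r) = f(1) / r
f(1) = 6231
f(29) = 6231 / 29
= 214.9 occurrences


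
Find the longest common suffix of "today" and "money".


Word 1: "today"
Word 2: "money"
Comparing from end:
  Pos -1: 'y' == 'y'
  Pos -2: 'a' != 'e' (stop)
LCS = "y" (length 1)


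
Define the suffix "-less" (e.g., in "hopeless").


Suffix: -less
Example: hopeless (hope + -less)
Meaning = without


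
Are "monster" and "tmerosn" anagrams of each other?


Word 1: "monster" → sorted: emnorst
Word 2: "tmerosn" → sorted: emnorst
Same letters? emnorst == emnorst
Anagram = Yes


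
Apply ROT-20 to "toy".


Word: "toy"
Shift: 20
Each letter → (letter + shift) mod 26:
  't' (19) + 20 = 13 → 'n'
  'o' (14) + 20 = 8 → 'i'
  'y' (24) + 20 = 18 → 's'
Result = "nis"


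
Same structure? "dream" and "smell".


Pattern of "dream": [0, 1, 2, 3, 4]
Pattern of "smell": [0, 1, 2, 3, 3]
Patterns do not match
Same pattern = No


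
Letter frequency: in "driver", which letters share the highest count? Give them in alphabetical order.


Word: "driver"
Letter counts:
  'd': 1
  'e': 1
  'i': 1
  'r': 2
  'v': 1
Maximum count = 2
Most frequent = 'r' (2 times each)


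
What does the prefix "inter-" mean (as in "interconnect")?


Prefix: inter-
Example: interconnect (inter- + connect)
Meaning = between


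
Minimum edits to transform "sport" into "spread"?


Word 1: "sport" (length 5)
Word 2: "spread" (length 6)
One optimal edit sequence (insert/delete/substitute each cost 1):
  1. keep 's'
  2. keep 'p'
  3. insert 'r'  (+1)
  4. substitute 'o' -> 'e'  (+1)
  5. substitute 'r' -> 'a'  (+1)
  6. substitute 't' -> 'd'  (+1)
Total edit operations: 4
Edit distance = 4


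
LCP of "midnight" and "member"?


Word 1: "midnight"
Word 2: "member"
Comparing from start:
  Pos 0: 'm' == 'm'
  Pos 1: 'i' != 'e' (stop)
LCP = "m" (length 1)


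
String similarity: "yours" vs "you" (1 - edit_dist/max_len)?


Word 1: "yours" (length 5)
Word 2: "you" (length 3)
One optimal edit sequence:
  1. keep 'y'
  2. keep 'o'
  3. keep 'u'
  4. delete 'r'  (+1)
  5. delete 's'  (+1)
Edit distance = 2
Max length = max(5, 3) = 5
Similarity = 1 - 2/5
= 0.6000


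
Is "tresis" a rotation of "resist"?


Word: "resist", Candidate: "tresis"
Method: check if candidate is substring of word+word
"resistresist" contains "tresis"? Yes
Is rotation = Yes


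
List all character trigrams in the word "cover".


Word: "cover" (length 5)
Number of trigrams = 5 - 3 + 1 = 3
  Position 0: "cov"
  Position 1: "ove"
  Position 2: "ver"
Trigrams = "cov", "ove", "ver"


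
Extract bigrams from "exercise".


Word: "exercise" (length 8)
Number of bigrams = 8 - 2 + 1 = 7
  Position 0: "ex"
  Position 1: "xe"
  Position 2: "er"
  Position 3: "rc"
  Position 4: "ci"
  Position 5: "is"
  Position 6: "se"
Bigrams = "ex", "xe", "er", "rc", "ci", "is", "se"


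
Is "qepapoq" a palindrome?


Word: "qepapoq"
Reversed: "qopapeq"
Forward == Backward? qepapoq != qopapeq
Palindrome = No


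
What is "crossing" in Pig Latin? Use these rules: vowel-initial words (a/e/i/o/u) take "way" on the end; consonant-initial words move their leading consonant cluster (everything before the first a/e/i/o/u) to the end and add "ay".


Word: "crossing"
Starts with consonant(s) → move to end, add 'ay'
Consonant cluster: "cr"
Pig Latin = "ossingcray"


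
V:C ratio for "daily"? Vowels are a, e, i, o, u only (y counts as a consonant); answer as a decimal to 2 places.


Word: "daily"
Vowels (a,e,i,o,u): 2
Consonants: 3
Ratio = 2/3
= 0.67


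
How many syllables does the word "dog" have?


Word: "dog"
Syllable breakdown: dog
Counting: 1 part
= 1 syllable


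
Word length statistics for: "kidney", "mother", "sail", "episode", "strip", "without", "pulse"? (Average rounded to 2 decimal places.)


Lengths: "kidney"=6, "mother"=6, "sail"=4, "episode"=7, "strip"=5, "without"=7, "pulse"=5
Sum = 40, Count = 7
Average = 40/7 = 5.71
= avg=5.71, min=4, max=7


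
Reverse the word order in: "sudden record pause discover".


Original: "sudden record pause discover"
Words (1..n): sudden | record | pause | discover
Reversed (n..1): discover | pause | record | sudden
Result = "discover pause record sudden"


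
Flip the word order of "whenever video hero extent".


Original: "whenever video hero extent"
Words (1..n): whenever | video | hero | extent
Reversed (n..1): extent | hero | video | whenever
Result = "extent hero video whenever"


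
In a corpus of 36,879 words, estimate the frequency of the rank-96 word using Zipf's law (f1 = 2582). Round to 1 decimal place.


Zipf's law: f(r) = f(1) / r
f(1) = 2582
f(96) = 2582 / 96
= 26.9 occurrences


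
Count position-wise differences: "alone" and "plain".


Comparing character by character (same length = 5):
  Pos 0: 'a' vs 'p' !=
  Pos 1: 'l' vs 'l' =
  Pos 2: 'o' vs 'a' !=
  Pos 3: 'n' vs 'i' !=
  Pos 4: 'e' vs 'n' !=
Hamming distance = 4


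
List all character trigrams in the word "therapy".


Word: "therapy" (length 7)
Number of trigrams = 7 - 3 + 1 = 5
  Position 0: "the"
  Position 1: "her"
  Position 2: "era"
  Position 3: "rap"
  Position 4: "apy"
Trigrams = "the", "her", "era", "rap", "apy"


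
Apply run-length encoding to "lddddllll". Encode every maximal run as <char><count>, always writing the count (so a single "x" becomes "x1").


String: "lddddllll"
Scanning for consecutive runs:
  'l' x 1
  'd' x 4
  'l' x 4
RLE = "l1d4l4"


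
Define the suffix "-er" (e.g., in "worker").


Suffix: -er
Example: worker = work + -er
Meaning = one who / more


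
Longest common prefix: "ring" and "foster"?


Word 1: "ring"
Word 2: "foster"
Comparing from start:
  Pos 0: 'r' != 'f' (stop)
LCP = "" (length 0)


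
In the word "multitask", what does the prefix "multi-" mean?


Prefix: multi-
As in: multitask -> multi- + task
Meaning = many


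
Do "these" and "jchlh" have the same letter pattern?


Pattern of "these": [0, 1, 2, 3, 2]
Pattern of "jchlh": [0, 1, 2, 3, 2]
Patterns match
Same pattern = Yes


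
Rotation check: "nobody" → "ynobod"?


Word: "nobody", Candidate: "ynobod"
Method: check if candidate is substring of word+word
"nobodynobody" contains "ynobod"? Yes
Is rotation = Yes


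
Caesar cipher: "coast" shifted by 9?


Word: "coast"
Shift: 9
Each letter → (letter + shift) mod 26:
  'c' (2) + 9 = 11 → 'l'
  'o' (14) + 9 = 23 → 'x'
  'a' (0) + 9 = 9 → 'j'
  's' (18) + 9 = 1 → 'b'
  't' (19) + 9 = 2 → 'c'
Result = "lxjbc"


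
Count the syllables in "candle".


Word: "candle"
Syllable breakdown: can · dle
Counting: 2 parts
= 2 syllables


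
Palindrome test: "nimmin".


Word: "nimmin"
Reversed: "nimmin"
Forward == Backward? nimmin == nimmin
Palindrome = Yes


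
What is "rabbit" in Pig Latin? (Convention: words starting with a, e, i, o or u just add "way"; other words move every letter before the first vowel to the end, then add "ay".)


Word: "rabbit"
Starts with consonant(s) → move to end, add 'ay'
Consonant cluster: "r"
Pig Latin = "abbitray"


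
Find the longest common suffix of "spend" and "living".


Word 1: "spend"
Word 2: "living"
Comparing from end:
  Pos -1: 'd' != 'g' (stop)
LCS = "" (length 0)


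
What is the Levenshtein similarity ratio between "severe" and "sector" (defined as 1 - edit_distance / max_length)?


Word 1: "severe" (length 6)
Word 2: "sector" (length 6)
One optimal edit sequence:
  1. keep 's'
  2. keep 'e'
  3. substitute 'v' -> 'c'  (+1)
  4. substitute 'e' -> 't'  (+1)
  5. substitute 'r' -> 'o'  (+1)
  6. substitute 'e' -> 'r'  (+1)
Edit distance = 4
Max length = max(6, 6) = 6
Similarity = 1 - 4/6
= 0.3333


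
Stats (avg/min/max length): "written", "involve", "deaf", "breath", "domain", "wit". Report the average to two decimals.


Lengths: "written"=7, "involve"=7, "deaf"=4, "breath"=6, "domain"=6, "wit"=3
Sum = 33, Count = 6
Average = 33/6 = 5.50
= avg=5.50, min=3, max=7


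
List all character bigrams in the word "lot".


Word: "lot" (length 3)
Number of bigrams = 3 - 2 + 1 = 2
  Position 0: "lo"
  Position 1: "ot"
Bigrams = "lo", "ot"


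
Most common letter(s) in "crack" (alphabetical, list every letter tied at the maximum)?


Word: "crack"
Letter counts:
  'a': 1
  'c': 2
  'k': 1
  'r': 1
Maximum count = 2
Most frequent = 'c' (2 times each)


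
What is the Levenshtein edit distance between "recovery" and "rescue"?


Word 1: "recovery" (length 8)
Word 2: "rescue" (length 6)
One optimal edit sequence (insert/delete/substitute each cost 1):
  1. keep 'r'
  2. keep 'e'
  3. substitute 'c' -> 's'  (+1)
  4. substitute 'o' -> 'c'  (+1)
  5. substitute 'v' -> 'u'  (+1)
  6. keep 'e'
  7. delete 'r'  (+1)
  8. delete 'y'  (+1)
Total edit operations: 5
Edit distance = 5
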